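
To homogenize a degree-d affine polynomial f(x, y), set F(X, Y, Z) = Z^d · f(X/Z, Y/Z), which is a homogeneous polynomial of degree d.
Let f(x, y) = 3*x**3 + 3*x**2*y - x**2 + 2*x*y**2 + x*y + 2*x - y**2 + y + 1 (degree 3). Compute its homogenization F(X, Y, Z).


F(X, Y, Z) = 3*X**3 + 3*X**2*Y - X**2*Z + 2*X*Y**2 + X*Y*Z + 2*X*Z**2 - Y**2*Z + Y*Z**2 + Z**3

deg(f) = 3.
Substitute x = X/Z, y = Y/Z into f, then multiply by Z^3.
  monomial 3·x^3·y^0 ↦ 3·X^3·Y^0·Z^0.
  monomial 3·x^2·y^1 ↦ 3·X^2·Y^1·Z^0.
  monomial -1·x^2·y^0 ↦ -1·X^2·Y^0·Z^1.
  monomial 2·x^1·y^2 ↦ 2·X^1·Y^2·Z^0.
  monomial 1·x^1·y^1 ↦ 1·X^1·Y^1·Z^1.
  monomial 2·x^1·y^0 ↦ 2·X^1·Y^0·Z^2.
  monomial -1·x^0·y^2 ↦ -1·X^0·Y^2·Z^1.
  monomial 1·x^0·y^1 ↦ 1·X^0·Y^1·Z^2.
  monomial 1·x^0·y^0 ↦ 1·X^0·Y^0·Z^3.
Collecting: F(X, Y, Z) = 3*X**3 + 3*X**2*Y - X**2*Z + 2*X*Y**2 + X*Y*Z + 2*X*Z**2 - Y**2*Z + Y*Z**2 + Z**3.


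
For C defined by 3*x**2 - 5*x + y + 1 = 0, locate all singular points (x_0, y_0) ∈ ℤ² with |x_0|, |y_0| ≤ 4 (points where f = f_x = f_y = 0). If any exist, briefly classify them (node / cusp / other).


No singular points in the scanned grid; C is smooth there.

Compute partial derivatives:
  f_x = 6*x - 5.
  f_y = 1.
f_y = 1 is a nonzero constant, so f_y never vanishes: no point (x, y) can satisfy f = f_x = f_y = 0. In particular no (x, y) ∈ {−4, ..., 4}² is singular; the curve is smooth.


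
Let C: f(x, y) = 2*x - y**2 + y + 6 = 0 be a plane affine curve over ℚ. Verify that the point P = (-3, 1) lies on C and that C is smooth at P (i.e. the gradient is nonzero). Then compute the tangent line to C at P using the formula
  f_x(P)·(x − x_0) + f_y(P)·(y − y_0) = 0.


Tangent line at P: 2*x - y + 7 = 0.

Step 1: f(-3, 1) = 0, so P lies on C.
Step 2: partial derivatives
  f_x(x, y) = 2, f_y(x, y) = 1 - 2*y.
  f_x(P) = 2, f_y(P) = -1 (gradient nonzero, so P is smooth).
Step 3: tangent line at P: 2·(x − -3) + -1·(y − 1) = 0.
Expanding: 2*x - y + 7 = 0.


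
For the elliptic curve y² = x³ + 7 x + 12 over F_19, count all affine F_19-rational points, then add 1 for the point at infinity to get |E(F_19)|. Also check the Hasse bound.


Affine points = {(1, 1), (1, 18), (4, 3), (4, 16), (5, 1), (5, 18), (6, 2), (6, 17), (7, 9), (7, 10), (9, 5), (9, 14), (12, 0), (13, 1), (13, 18), (14, 2), (14, 17), (17, 3), (17, 16), (18, 2), (18, 17)}; affine count = 21; |E(F_19)| = 22.

Discriminant check: Δ ∝ 4a³ + 27b² = 4·7³ + 27·12² = 4·343 + 27·144 ≡ 16 (mod 19). Nonzero ⇒ E is nonsingular.
For each x ∈ F_19, compute rhs = x³ + 7·x + 12 mod 19, then count y ∈ F_19 with y² ≡ rhs.
  x = 0: rhs = 12, matching y values: none (0 points).
  x = 1: rhs = 1, matching y values: 1, 18 (2 points).
  x = 2: rhs = 15, matching y values: none (0 points).
  x = 3: rhs = 3, matching y values: none (0 points).
  x = 4: rhs = 9, matching y values: 3, 16 (2 points).
  x = 5: rhs = 1, matching y values: 1, 18 (2 points).
  x = 6: rhs = 4, matching y values: 2, 17 (2 points).
  x = 7: rhs = 5, matching y values: 9, 10 (2 points).
  x = 8: rhs = 10, matching y values: none (0 points).
  x = 9: rhs = 6, matching y values: 5, 14 (2 points).
  x = 10: rhs = 18, matching y values: none (0 points).
  x = 11: rhs = 14, matching y values: none (0 points).
  x = 12: rhs = 0, matching y values: 0 (1 points).
  x = 13: rhs = 1, matching y values: 1, 18 (2 points).
  x = 14: rhs = 4, matching y values: 2, 17 (2 points).
  x = 15: rhs = 15, matching y values: none (0 points).
  x = 16: rhs = 2, matching y values: none (0 points).
  x = 17: rhs = 9, matching y values: 3, 16 (2 points).
  x = 18: rhs = 4, matching y values: 2, 17 (2 points).
Total affine count: 21.
Full point count |E(F_19)| = 21 + 1 = 22.
Hasse bound: |22 − (19+1)| = |2| = 2 ≤ 2√19 ≈ 8.7178 ✓.


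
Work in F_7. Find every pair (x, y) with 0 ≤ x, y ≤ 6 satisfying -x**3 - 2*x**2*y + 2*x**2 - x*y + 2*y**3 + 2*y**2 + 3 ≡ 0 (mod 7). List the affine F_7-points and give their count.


Affine F_7-points: {(0, 1), (1, 6), (2, 2), (3, 4), (3, 5), (4, 2), (4, 5), (4, 6), (6, 2), (6, 5), (6, 6)}; count = 11.

For each of the 49 pairs (x, y) ∈ F_7², evaluate f(x, y) mod 7. Record the zeros.
  x = 0: [0↦3, 1↦0, 2↦6, 3↦5, 4↦2, 5↦2, 6↦3]  zeros at y ∈ {1}
  x = 1: [0↦4, 1↦5, 2↦1, 3↦4, 4↦5, 5↦2, 6↦0]  zeros at y ∈ {6}
  x = 2: [0↦3, 1↦4, 2↦0, 3↦3, 4↦4, 5↦1, 6↦6]  zeros at y ∈ {2}
  x = 3: [0↦1, 1↦5, 2↦4, 3↦3, 4↦0, 5↦0, 6↦1]  zeros at y ∈ {4, 5}
  x = 4: [0↦6, 1↦2, 2↦0, 3↦5, 4↦1, 5↦0, 6↦0]  zeros at y ∈ {2, 5, 6}
  x = 5: [0↦5, 1↦3, 2↦3, 3↦3, 4↦1, 5↦2, 6↦4]  zeros at y ∈ ∅
  x = 6: [0↦6, 1↦2, 2↦0, 3↦5, 4↦1, 5↦0, 6↦0]  zeros at y ∈ {2, 5, 6}
Collecting zeros: affine points = {(0, 1), (1, 6), (2, 2), (3, 4), (3, 5), (4, 2), (4, 5), (4, 6), (6, 2), (6, 5), (6, 6)}.
Total count |C(F_7)_aff| = 11.


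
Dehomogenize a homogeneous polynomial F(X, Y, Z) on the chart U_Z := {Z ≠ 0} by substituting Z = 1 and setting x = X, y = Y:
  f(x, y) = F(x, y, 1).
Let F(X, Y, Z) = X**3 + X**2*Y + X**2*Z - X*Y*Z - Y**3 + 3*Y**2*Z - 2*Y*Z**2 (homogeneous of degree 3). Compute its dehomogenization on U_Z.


f(x, y) = x**3 + x**2*y + x**2 - x*y - y**3 + 3*y**2 - 2*y

On U_Z we set Z = 1. Each monomial c·X^i·Y^j·Z^k in F becomes c·x^i·y^j·1^k = c·x^i·y^j.
Substituting Z = 1: F(X, Y, 1) = x**3 + x**2*y + x**2 - x*y - y**3 + 3*y**2 - 2*y.
Note: deg(f) ≤ deg(F) = 3; strict inequality happens when F is divisible by Z (lost terms).


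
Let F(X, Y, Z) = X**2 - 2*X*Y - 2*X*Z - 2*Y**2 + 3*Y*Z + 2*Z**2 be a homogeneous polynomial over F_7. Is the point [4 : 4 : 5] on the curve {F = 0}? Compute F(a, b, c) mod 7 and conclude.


F(4,4,5) ≡ 1 (mod 7); P is NOT on the curve.

Evaluate F(4, 4, 5) term-by-term (mod 7).
  X**2 ↦ 1·16·1·1 = 16
  -2*X*Y ↦ -2·4·4·1 = -32
  -2*X*Z ↦ -2·4·1·5 = -40
  -2*Y**2 ↦ -2·1·16·1 = -32
  3*Y*Z ↦ 3·1·4·5 = 60
  2*Z**2 ↦ 2·1·1·25 = 50
Sum: F(4, 4, 5) = (16) + (-32) + (-40) + (-32) + (60) + (50) = 22.
Reducing mod 7: 22 ≡ 1 (mod 7).
Since F(a, b, c) ≡ 1 ≠ 0 (mod 7), P does NOT lie on the curve.


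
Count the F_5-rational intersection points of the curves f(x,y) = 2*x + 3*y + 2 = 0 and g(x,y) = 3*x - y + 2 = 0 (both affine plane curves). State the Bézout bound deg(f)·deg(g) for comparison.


Common zeros: {(2, 3)}; count = 1; Bézout bound = 1.

deg(f) = 1, deg(g) = 1, so Bézout bound = 1.
Scan x ∈ F_5. For each x, list the y ∈ F_5 with f(x, y) ≡ 0 and those with g(x, y) ≡ 0 (mod 5); the common zeros in that column are the intersection.
  x = 0: f ≡ 0 at y ∈ {1}; g ≡ 0 at y ∈ {2}; common: ∅.
  x = 1: f ≡ 0 at y ∈ {2}; g ≡ 0 at y ∈ {0}; common: ∅.
  x = 2: f ≡ 0 at y ∈ {3}; g ≡ 0 at y ∈ {3}; common: {3}.
  x = 3: f ≡ 0 at y ∈ {4}; g ≡ 0 at y ∈ {1}; common: ∅.
  x = 4: f ≡ 0 at y ∈ {0}; g ≡ 0 at y ∈ {4}; common: ∅.
Collecting: common zeros = {(2, 3)}, so the count is 1.
Comparison with the Bézout bound: 1 ≤ 1 = deg(f)·deg(g), as expected for curves with no common component (the bound is attained).


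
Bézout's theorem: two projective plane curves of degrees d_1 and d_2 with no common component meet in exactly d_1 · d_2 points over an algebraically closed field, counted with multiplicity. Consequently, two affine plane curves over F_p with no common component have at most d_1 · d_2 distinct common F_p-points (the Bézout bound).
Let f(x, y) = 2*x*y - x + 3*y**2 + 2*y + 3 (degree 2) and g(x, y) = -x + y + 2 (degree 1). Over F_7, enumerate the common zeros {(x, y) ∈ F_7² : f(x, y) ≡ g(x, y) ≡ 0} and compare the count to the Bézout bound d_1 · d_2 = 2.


Common zeros: ∅; count = 0; Bézout bound = 2.

deg(f) = 2, deg(g) = 1, so Bézout bound = 2.
Scan x ∈ F_7. For each x, list the y ∈ F_7 with f(x, y) ≡ 0 and those with g(x, y) ≡ 0 (mod 7); the common zeros in that column are the intersection.
  x = 0: f ≡ 0 at y ∈ ∅; g ≡ 0 at y ∈ {5}; common: ∅.
  x = 1: f ≡ 0 at y ∈ ∅; g ≡ 0 at y ∈ {6}; common: ∅.
  x = 2: f ≡ 0 at y ∈ ∅; g ≡ 0 at y ∈ {0}; common: ∅.
  x = 3: f ≡ 0 at y ∈ {0, 2}; g ≡ 0 at y ∈ {1}; common: ∅.
  x = 4: f ≡ 0 at y ∈ {3}; g ≡ 0 at y ∈ {2}; common: ∅.
  x = 5: f ≡ 0 at y ∈ {5}; g ≡ 0 at y ∈ {3}; common: ∅.
  x = 6: f ≡ 0 at y ∈ {1, 6}; g ≡ 0 at y ∈ {4}; common: ∅.
Collecting: common zeros = ∅, so the count is 0.
Comparison with the Bézout bound: 0 ≤ 2 = deg(f)·deg(g), as expected for curves with no common component (the affine F_7-count falls short of the bound because intersections may lie at infinity, over extension fields, or carry multiplicity).


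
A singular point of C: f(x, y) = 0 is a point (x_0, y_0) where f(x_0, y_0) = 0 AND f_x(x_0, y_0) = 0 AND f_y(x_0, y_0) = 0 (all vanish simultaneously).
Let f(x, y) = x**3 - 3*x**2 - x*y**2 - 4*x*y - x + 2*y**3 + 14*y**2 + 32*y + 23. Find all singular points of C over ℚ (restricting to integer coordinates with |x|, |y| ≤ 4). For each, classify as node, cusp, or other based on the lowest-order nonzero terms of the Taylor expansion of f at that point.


Singular points: {(1, -2)}; classification: cusp.

Compute partial derivatives:
  f_x = 3*x**2 - 6*x - y**2 - 4*y - 1.
  f_y = -2*x*y - 4*x + 6*y**2 + 28*y + 32.
Scan x_0 ∈ {−4, ..., 4}. For each x_0, f_y(x_0, y) is a polynomial in y; find its integer roots y ∈ {−4, ..., 4}, then test f_x and f at those candidates.
  x = -4: f_y(-4, y) = 6*y**2 + 36*y + 48; vanishes at y ∈ {-4, -2}. (-4, -4): f_x = 71 ≠ 0; (-4, -2): f_x = 75 ≠ 0.
  x = -3: f_y(-3, y) = 6*y**2 + 34*y + 44; vanishes at y ∈ {-2}. (-3, -2): f_x = 48 ≠ 0.
  x = -2: f_y(-2, y) = 6*y**2 + 32*y + 40; vanishes at y ∈ {-2}. (-2, -2): f_x = 27 ≠ 0.
  x = -1: f_y(-1, y) = 6*y**2 + 30*y + 36; vanishes at y ∈ {-3, -2}. (-1, -3): f_x = 11 ≠ 0; (-1, -2): f_x = 12 ≠ 0.
  x = 0: f_y(0, y) = 6*y**2 + 28*y + 32; vanishes at y ∈ {-2}. (0, -2): f_x = 3 ≠ 0.
  x = 1: f_y(1, y) = 6*y**2 + 26*y + 28; vanishes at y ∈ {-2}. (1, -2): f_x = 0, f = 0 — SINGULAR.
  x = 2: f_y(2, y) = 6*y**2 + 24*y + 24; vanishes at y ∈ {-2}. (2, -2): f_x = 3 ≠ 0.
  x = 3: f_y(3, y) = 6*y**2 + 22*y + 20; vanishes at y ∈ {-2}. (3, -2): f_x = 12 ≠ 0.
  x = 4: f_y(4, y) = 6*y**2 + 20*y + 16; vanishes at y ∈ {-2}. (4, -2): f_x = 27 ≠ 0.
Only singular point on the grid: (1, -2).
Classify: substitute x = 1 + u, y = -2 + v and expand: f = u**3 - u*v**2 + 2*v**3 + v**2.
No constant or linear terms (consistent with a singular point). Quadratic part: v**2. Cubic part: u**3 - u*v**2 + 2*v**3.
The quadratic part v**2 is a perfect square, so there is a single (double) tangent line v = 0, i.e. y = -2. Restricting the cubic part to that line (v = 0) leaves u**3 ≠ 0, so f is not divisible by v and the branch is v² ≈ -u**3 to lowest order — this is a cusp.
Classification: cusp.


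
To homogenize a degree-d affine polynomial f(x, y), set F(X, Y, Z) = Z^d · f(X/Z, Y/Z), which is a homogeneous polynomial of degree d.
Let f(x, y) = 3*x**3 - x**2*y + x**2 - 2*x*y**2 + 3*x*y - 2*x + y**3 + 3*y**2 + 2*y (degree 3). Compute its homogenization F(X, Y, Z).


F(X, Y, Z) = 3*X**3 - X**2*Y + X**2*Z - 2*X*Y**2 + 3*X*Y*Z - 2*X*Z**2 + Y**3 + 3*Y**2*Z + 2*Y*Z**2

deg(f) = 3.
Substitute x = X/Z, y = Y/Z into f, then multiply by Z^3.
  monomial 3·x^3·y^0 ↦ 3·X^3·Y^0·Z^0.
  monomial -1·x^2·y^1 ↦ -1·X^2·Y^1·Z^0.
  monomial 1·x^2·y^0 ↦ 1·X^2·Y^0·Z^1.
  monomial -2·x^1·y^2 ↦ -2·X^1·Y^2·Z^0.
  monomial 3·x^1·y^1 ↦ 3·X^1·Y^1·Z^1.
  monomial -2·x^1·y^0 ↦ -2·X^1·Y^0·Z^2.
  monomial 1·x^0·y^3 ↦ 1·X^0·Y^3·Z^0.
  monomial 3·x^0·y^2 ↦ 3·X^0·Y^2·Z^1.
  monomial 2·x^0·y^1 ↦ 2·X^0·Y^1·Z^2.
Collecting: F(X, Y, Z) = 3*X**3 - X**2*Y + X**2*Z - 2*X*Y**2 + 3*X*Y*Z - 2*X*Z**2 + Y**3 + 3*Y**2*Z + 2*Y*Z**2.


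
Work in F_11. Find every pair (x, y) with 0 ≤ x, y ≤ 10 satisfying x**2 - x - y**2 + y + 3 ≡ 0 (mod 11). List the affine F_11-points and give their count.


Affine F_11-points: {(3, 5), (3, 7), (5, 4), (5, 8), (6, 0), (6, 1), (7, 4), (7, 8), (9, 5), (9, 7)}; count = 10.

For each of the 121 pairs (x, y) ∈ F_11², evaluate f(x, y) mod 11. Record the zeros.
  x = 0: [0↦3, 1↦3, 2↦1, 3↦8, 4↦2, 5↦5, 6↦6, 7↦5, 8↦2, 9↦8, 10↦1]  zeros at y ∈ ∅
  x = 1: [0↦3, 1↦3, 2↦1, 3↦8, 4↦2, 5↦5, 6↦6, 7↦5, 8↦2, 9↦8, 10↦1]  zeros at y ∈ ∅
  x = 2: [0↦5, 1↦5, 2↦3, 3↦10, 4↦4, 5↦7, 6↦8, 7↦7, 8↦4, 9↦10, 10↦3]  zeros at y ∈ ∅
  x = 3: [0↦9, 1↦9, 2↦7, 3↦3, 4↦8, 5↦0, 6↦1, 7↦0, 8↦8, 9↦3, 10↦7]  zeros at y ∈ {5, 7}
  x = 4: [0↦4, 1↦4, 2↦2, 3↦9, 4↦3, 5↦6, 6↦7, 7↦6, 8↦3, 9↦9, 10↦2]  zeros at y ∈ ∅
  x = 5: [0↦1, 1↦1, 2↦10, 3↦6, 4↦0, 5↦3, 6↦4, 7↦3, 8↦0, 9↦6, 10↦10]  zeros at y ∈ {4, 8}
  x = 6: [0↦0, 1↦0, 2↦9, 3↦5, 4↦10, 5↦2, 6↦3, 7↦2, 8↦10, 9↦5, 10↦9]  zeros at y ∈ {0, 1}
  x = 7: [0↦1, 1↦1, 2↦10, 3↦6, 4↦0, 5↦3, 6↦4, 7↦3, 8↦0, 9↦6, 10↦10]  zeros at y ∈ {4, 8}
  x = 8: [0↦4, 1↦4, 2↦2, 3↦9, 4↦3, 5↦6, 6↦7, 7↦6, 8↦3, 9↦9, 10↦2]  zeros at y ∈ ∅
  x = 9: [0↦9, 1↦9, 2↦7, 3↦3, 4↦8, 5↦0, 6↦1, 7↦0, 8↦8, 9↦3, 10↦7]  zeros at y ∈ {5, 7}
  x = 10: [0↦5, 1↦5, 2↦3, 3↦10, 4↦4, 5↦7, 6↦8, 7↦7, 8↦4, 9↦10, 10↦3]  zeros at y ∈ ∅
Collecting zeros: affine points = {(3, 5), (3, 7), (5, 4), (5, 8), (6, 0), (6, 1), (7, 4), (7, 8), (9, 5), (9, 7)}.
Total count |C(F_11)_aff| = 10.


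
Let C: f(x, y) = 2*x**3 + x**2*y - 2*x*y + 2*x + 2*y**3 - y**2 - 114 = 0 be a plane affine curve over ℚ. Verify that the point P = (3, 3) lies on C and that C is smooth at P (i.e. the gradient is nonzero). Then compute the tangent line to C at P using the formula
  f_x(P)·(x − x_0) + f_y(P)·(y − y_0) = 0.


Tangent line at P: 68*x + 51*y - 357 = 0.

Step 1: f(3, 3) = 0, so P lies on C.
Step 2: partial derivatives
  f_x(x, y) = 6*x**2 + 2*x*y - 2*y + 2, f_y(x, y) = x**2 - 2*x + 6*y**2 - 2*y.
  f_x(P) = 68, f_y(P) = 51 (gradient nonzero, so P is smooth).
Step 3: tangent line at P: 68·(x − 3) + 51·(y − 3) = 0.
Expanding: 68*x + 51*y - 357 = 0.


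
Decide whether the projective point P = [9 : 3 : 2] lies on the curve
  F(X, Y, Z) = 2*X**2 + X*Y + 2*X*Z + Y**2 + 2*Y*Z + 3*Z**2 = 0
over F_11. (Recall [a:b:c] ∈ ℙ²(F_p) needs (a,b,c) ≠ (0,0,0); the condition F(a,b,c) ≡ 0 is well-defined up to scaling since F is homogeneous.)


F(9,3,2) ≡ 5 (mod 11); P is NOT on the curve.

Evaluate F(9, 3, 2) term-by-term (mod 11).
  2*X**2 ↦ 2·81·1·1 = 162
  X*Y ↦ 1·9·3·1 = 27
  2*X*Z ↦ 2·9·1·2 = 36
  Y**2 ↦ 1·1·9·1 = 9
  2*Y*Z ↦ 2·1·3·2 = 12
  3*Z**2 ↦ 3·1·1·4 = 12
Sum: F(9, 3, 2) = (162) + (27) + (36) + (9) + (12) + (12) = 258.
Reducing mod 11: 258 ≡ 5 (mod 11).
Since F(a, b, c) ≡ 5 ≠ 0 (mod 11), P does NOT lie on the curve.


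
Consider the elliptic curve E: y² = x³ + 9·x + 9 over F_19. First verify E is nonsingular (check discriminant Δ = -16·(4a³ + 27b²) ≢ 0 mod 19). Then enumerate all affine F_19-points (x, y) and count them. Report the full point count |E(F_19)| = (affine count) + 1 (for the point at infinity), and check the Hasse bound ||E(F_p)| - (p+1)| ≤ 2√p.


Affine points = {(0, 3), (0, 16), (1, 0), (2, 4), (2, 15), (3, 5), (3, 14), (7, 4), (7, 15), (8, 2), (8, 17), (10, 4), (10, 15), (13, 9), (13, 10), (15, 2), (15, 17)}; affine count = 17; |E(F_19)| = 18.

Discriminant check: Δ ∝ 4a³ + 27b² = 4·9³ + 27·9² = 4·729 + 27·81 ≡ 11 (mod 19). Nonzero ⇒ E is nonsingular.
For each x ∈ F_19, compute rhs = x³ + 9·x + 9 mod 19, then count y ∈ F_19 with y² ≡ rhs.
  x = 0: rhs = 9, matching y values: 3, 16 (2 points).
  x = 1: rhs = 0, matching y values: 0 (1 points).
  x = 2: rhs = 16, matching y values: 4, 15 (2 points).
  x = 3: rhs = 6, matching y values: 5, 14 (2 points).
  x = 4: rhs = 14, matching y values: none (0 points).
  x = 5: rhs = 8, matching y values: none (0 points).
  x = 6: rhs = 13, matching y values: none (0 points).
  x = 7: rhs = 16, matching y values: 4, 15 (2 points).
  x = 8: rhs = 4, matching y values: 2, 17 (2 points).
  x = 9: rhs = 2, matching y values: none (0 points).
  x = 10: rhs = 16, matching y values: 4, 15 (2 points).
  x = 11: rhs = 14, matching y values: none (0 points).
  x = 12: rhs = 2, matching y values: none (0 points).
  x = 13: rhs = 5, matching y values: 9, 10 (2 points).
  x = 14: rhs = 10, matching y values: none (0 points).
  x = 15: rhs = 4, matching y values: 2, 17 (2 points).
  x = 16: rhs = 12, matching y values: none (0 points).
  x = 17: rhs = 2, matching y values: none (0 points).
  x = 18: rhs = 18, matching y values: none (0 points).
Total affine count: 17.
Full point count |E(F_19)| = 17 + 1 = 18.
Hasse bound: |18 − (19+1)| = |-2| = 2 ≤ 2√19 ≈ 8.7178 ✓.


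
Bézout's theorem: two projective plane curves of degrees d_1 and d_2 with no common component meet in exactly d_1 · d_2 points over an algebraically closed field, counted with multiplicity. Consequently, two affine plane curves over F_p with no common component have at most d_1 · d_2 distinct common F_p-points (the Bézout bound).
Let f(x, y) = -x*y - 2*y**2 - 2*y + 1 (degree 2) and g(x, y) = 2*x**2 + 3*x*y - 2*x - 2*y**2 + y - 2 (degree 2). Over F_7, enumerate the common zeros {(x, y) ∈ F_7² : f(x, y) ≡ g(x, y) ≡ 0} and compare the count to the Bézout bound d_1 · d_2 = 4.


Common zeros: ∅; count = 0; Bézout bound = 4.

deg(f) = 2, deg(g) = 2, so Bézout bound = 4.
Scan x ∈ F_7. For each x, list the y ∈ F_7 with f(x, y) ≡ 0 and those with g(x, y) ≡ 0 (mod 7); the common zeros in that column are the intersection.
  x = 0: f ≡ 0 at y ∈ ∅; g ≡ 0 at y ∈ ∅; common: ∅.
  x = 1: f ≡ 0 at y ∈ ∅; g ≡ 0 at y ∈ {1}; common: ∅.
  x = 2: f ≡ 0 at y ∈ ∅; g ≡ 0 at y ∈ {1, 6}; common: ∅.
  x = 3: f ≡ 0 at y ∈ ∅; g ≡ 0 at y ∈ ∅; common: ∅.
  x = 4: f ≡ 0 at y ∈ {1, 3}; g ≡ 0 at y ∈ {4, 6}; common: ∅.
  x = 5: f ≡ 0 at y ∈ {2, 5}; g ≡ 0 at y ∈ {4}; common: ∅.
  x = 6: f ≡ 0 at y ∈ {4, 6}; g ≡ 0 at y ∈ ∅; common: ∅.
Collecting: common zeros = ∅, so the count is 0.
Comparison with the Bézout bound: 0 ≤ 4 = deg(f)·deg(g), as expected for curves with no common component (the affine F_7-count falls short of the bound because intersections may lie at infinity, over extension fields, or carry multiplicity).


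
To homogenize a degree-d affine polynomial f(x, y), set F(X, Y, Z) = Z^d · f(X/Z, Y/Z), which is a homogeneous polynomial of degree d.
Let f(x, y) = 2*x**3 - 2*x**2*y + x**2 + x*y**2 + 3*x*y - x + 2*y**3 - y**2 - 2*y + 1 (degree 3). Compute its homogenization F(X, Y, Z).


F(X, Y, Z) = 2*X**3 - 2*X**2*Y + X**2*Z + X*Y**2 + 3*X*Y*Z - X*Z**2 + 2*Y**3 - Y**2*Z - 2*Y*Z**2 + Z**3

deg(f) = 3.
Substitute x = X/Z, y = Y/Z into f, then multiply by Z^3.
  monomial 2·x^3·y^0 ↦ 2·X^3·Y^0·Z^0.
  monomial -2·x^2·y^1 ↦ -2·X^2·Y^1·Z^0.
  monomial 1·x^2·y^0 ↦ 1·X^2·Y^0·Z^1.
  monomial 1·x^1·y^2 ↦ 1·X^1·Y^2·Z^0.
  monomial 3·x^1·y^1 ↦ 3·X^1·Y^1·Z^1.
  monomial -1·x^1·y^0 ↦ -1·X^1·Y^0·Z^2.
  monomial 2·x^0·y^3 ↦ 2·X^0·Y^3·Z^0.
  monomial -1·x^0·y^2 ↦ -1·X^0·Y^2·Z^1.
  monomial -2·x^0·y^1 ↦ -2·X^0·Y^1·Z^2.
  monomial 1·x^0·y^0 ↦ 1·X^0·Y^0·Z^3.
Collecting: F(X, Y, Z) = 2*X**3 - 2*X**2*Y + X**2*Z + X*Y**2 + 3*X*Y*Z - X*Z**2 + 2*Y**3 - Y**2*Z - 2*Y*Z**2 + Z**3.


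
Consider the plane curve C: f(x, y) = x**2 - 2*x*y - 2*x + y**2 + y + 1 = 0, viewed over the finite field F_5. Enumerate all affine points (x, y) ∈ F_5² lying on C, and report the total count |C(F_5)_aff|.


Affine F_5-points: {(1, 0), (1, 1), (2, 4), (3, 1), (3, 4)}; count = 5.

For each of the 25 pairs (x, y) ∈ F_5², evaluate f(x, y) mod 5. Record the zeros.
  x = 0: [0↦1, 1↦3, 2↦2, 3↦3, 4↦1]  zeros at y ∈ ∅
  x = 1: [0↦0, 1↦0, 2↦2, 3↦1, 4↦2]  zeros at y ∈ {0, 1}
  x = 2: [0↦1, 1↦4, 2↦4, 3↦1, 4↦0]  zeros at y ∈ {4}
  x = 3: [0↦4, 1↦0, 2↦3, 3↦3, 4↦0]  zeros at y ∈ {1, 4}
  x = 4: [0↦4, 1↦3, 2↦4, 3↦2, 4↦2]  zeros at y ∈ ∅
Collecting zeros: affine points = {(1, 0), (1, 1), (2, 4), (3, 1), (3, 4)}.
Total count |C(F_5)_aff| = 5.


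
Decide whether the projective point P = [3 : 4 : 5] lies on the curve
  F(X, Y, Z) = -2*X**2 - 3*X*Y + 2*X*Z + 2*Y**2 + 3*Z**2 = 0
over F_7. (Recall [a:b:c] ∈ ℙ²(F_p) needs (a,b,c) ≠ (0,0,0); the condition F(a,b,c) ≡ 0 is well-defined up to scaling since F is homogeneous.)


F(3,4,5) ≡ 6 (mod 7); P is NOT on the curve.

Evaluate F(3, 4, 5) term-by-term (mod 7).
  -2*X**2 ↦ -2·9·1·1 = -18
  -3*X*Y ↦ -3·3·4·1 = -36
  2*X*Z ↦ 2·3·1·5 = 30
  2*Y**2 ↦ 2·1·16·1 = 32
  3*Z**2 ↦ 3·1·1·25 = 75
Sum: F(3, 4, 5) = (-18) + (-36) + (30) + (32) + (75) = 83.
Reducing mod 7: 83 ≡ 6 (mod 7).
Since F(a, b, c) ≡ 6 ≠ 0 (mod 7), P does NOT lie on the curve.


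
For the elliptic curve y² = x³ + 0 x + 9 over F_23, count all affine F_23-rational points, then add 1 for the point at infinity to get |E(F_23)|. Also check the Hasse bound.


Affine points = {(0, 3), (0, 20), (3, 6), (3, 17), (4, 2), (4, 21), (6, 8), (6, 15), (9, 5), (9, 18), (11, 11), (11, 12), (12, 9), (12, 14), (14, 4), (14, 19), (15, 7), (15, 16), (17, 0), (21, 1), (21, 22), (22, 10), (22, 13)}; affine count = 23; |E(F_23)| = 24.

Discriminant check: Δ ∝ 4a³ + 27b² = 4·0³ + 27·9² = 4·0 + 27·81 ≡ 2 (mod 23). Nonzero ⇒ E is nonsingular.
For each x ∈ F_23, compute rhs = x³ + 0·x + 9 mod 23, then count y ∈ F_23 with y² ≡ rhs.
  x = 0: rhs = 9, matching y values: 3, 20 (2 points).
  x = 1: rhs = 10, matching y values: none (0 points).
  x = 2: rhs = 17, matching y values: none (0 points).
  x = 3: rhs = 13, matching y values: 6, 17 (2 points).
  x = 4: rhs = 4, matching y values: 2, 21 (2 points).
  x = 5: rhs = 19, matching y values: none (0 points).
  x = 6: rhs = 18, matching y values: 8, 15 (2 points).
  x = 7: rhs = 7, matching y values: none (0 points).
  x = 8: rhs = 15, matching y values: none (0 points).
  x = 9: rhs = 2, matching y values: 5, 18 (2 points).
  x = 10: rhs = 20, matching y values: none (0 points).
  x = 11: rhs = 6, matching y values: 11, 12 (2 points).
  x = 12: rhs = 12, matching y values: 9, 14 (2 points).
  x = 13: rhs = 21, matching y values: none (0 points).
  x = 14: rhs = 16, matching y values: 4, 19 (2 points).
  x = 15: rhs = 3, matching y values: 7, 16 (2 points).
  x = 16: rhs = 11, matching y values: none (0 points).
  x = 17: rhs = 0, matching y values: 0 (1 points).
  x = 18: rhs = 22, matching y values: none (0 points).
  x = 19: rhs = 14, matching y values: none (0 points).
  x = 20: rhs = 5, matching y values: none (0 points).
  x = 21: rhs = 1, matching y values: 1, 22 (2 points).
  x = 22: rhs = 8, matching y values: 10, 13 (2 points).
Total affine count: 23.
Full point count |E(F_23)| = 23 + 1 = 24.
Hasse bound: |24 − (23+1)| = |0| = 0 ≤ 2√23 ≈ 9.5917 ✓.


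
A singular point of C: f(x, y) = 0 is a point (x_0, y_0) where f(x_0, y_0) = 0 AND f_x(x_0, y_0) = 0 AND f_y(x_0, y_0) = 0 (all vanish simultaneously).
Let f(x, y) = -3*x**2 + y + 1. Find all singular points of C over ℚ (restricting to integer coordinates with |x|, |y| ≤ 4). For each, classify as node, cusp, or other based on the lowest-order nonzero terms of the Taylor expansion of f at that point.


No singular points in the scanned grid; C is smooth there.

Compute partial derivatives:
  f_x = -6*x.
  f_y = 1.
f_y = 1 is a nonzero constant, so f_y never vanishes: no point (x, y) can satisfy f = f_x = f_y = 0. In particular no (x, y) ∈ {−4, ..., 4}² is singular; the curve is smooth.


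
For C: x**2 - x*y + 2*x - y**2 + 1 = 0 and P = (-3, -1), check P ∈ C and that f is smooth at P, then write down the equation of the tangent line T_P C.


Tangent line at P: -3*x + 5*y - 4 = 0.

Step 1: f(-3, -1) = 0, so P lies on C.
Step 2: partial derivatives
  f_x(x, y) = 2*x - y + 2, f_y(x, y) = -x - 2*y.
  f_x(P) = -3, f_y(P) = 5 (gradient nonzero, so P is smooth).
Step 3: tangent line at P: -3·(x − -3) + 5·(y − -1) = 0.
Expanding: -3*x + 5*y - 4 = 0.


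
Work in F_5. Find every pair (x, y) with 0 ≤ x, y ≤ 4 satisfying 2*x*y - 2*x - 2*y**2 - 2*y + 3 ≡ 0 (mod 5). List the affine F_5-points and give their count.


Affine F_5-points: {(2, 2), (2, 4), (4, 0), (4, 3)}; count = 4.

For each of the 25 pairs (x, y) ∈ F_5², evaluate f(x, y) mod 5. Record the zeros.
  x = 0: [0↦3, 1↦4, 2↦1, 3↦4, 4↦3]  zeros at y ∈ ∅
  x = 1: [0↦1, 1↦4, 2↦3, 3↦3, 4↦4]  zeros at y ∈ ∅
  x = 2: [0↦4, 1↦4, 2↦0, 3↦2, 4↦0]  zeros at y ∈ {2, 4}
  x = 3: [0↦2, 1↦4, 2↦2, 3↦1, 4↦1]  zeros at y ∈ ∅
  x = 4: [0↦0, 1↦4, 2↦4, 3↦0, 4↦2]  zeros at y ∈ {0, 3}
Collecting zeros: affine points = {(2, 2), (2, 4), (4, 0), (4, 3)}.
Total count |C(F_5)_aff| = 4.


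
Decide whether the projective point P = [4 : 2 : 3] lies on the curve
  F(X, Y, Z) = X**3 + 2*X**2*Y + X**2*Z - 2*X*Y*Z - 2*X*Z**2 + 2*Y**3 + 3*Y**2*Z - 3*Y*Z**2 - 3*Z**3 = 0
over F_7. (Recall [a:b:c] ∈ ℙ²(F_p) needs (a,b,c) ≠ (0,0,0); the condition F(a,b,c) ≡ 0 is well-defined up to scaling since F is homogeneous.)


F(4,2,3) ≡ 1 (mod 7); P is NOT on the curve.

Evaluate F(4, 2, 3) term-by-term (mod 7).
  X**3 ↦ 1·64·1·1 = 64
  2*X**2*Y ↦ 2·16·2·1 = 64
  X**2*Z ↦ 1·16·1·3 = 48
  -2*X*Y*Z ↦ -2·4·2·3 = -48
  -2*X*Z**2 ↦ -2·4·1·9 = -72
  2*Y**3 ↦ 2·1·8·1 = 16
  3*Y**2*Z ↦ 3·1·4·3 = 36
  -3*Y*Z**2 ↦ -3·1·2·9 = -54
  -3*Z**3 ↦ -3·1·1·27 = -81
Sum: F(4, 2, 3) = (64) + (64) + (48) + (-48) + (-72) + (16) + (36) + (-54) + (-81) = -27.
Reducing mod 7: -27 ≡ 1 (mod 7).
Since F(a, b, c) ≡ 1 ≠ 0 (mod 7), P does NOT lie on the curve.


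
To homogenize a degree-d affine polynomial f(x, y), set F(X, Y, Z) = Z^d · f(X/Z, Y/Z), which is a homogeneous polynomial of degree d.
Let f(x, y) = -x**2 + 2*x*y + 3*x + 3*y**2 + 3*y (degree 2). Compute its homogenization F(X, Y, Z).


F(X, Y, Z) = -X**2 + 2*X*Y + 3*X*Z + 3*Y**2 + 3*Y*Z

deg(f) = 2.
Substitute x = X/Z, y = Y/Z into f, then multiply by Z^2.
  monomial -1·x^2·y^0 ↦ -1·X^2·Y^0·Z^0.
  monomial 2·x^1·y^1 ↦ 2·X^1·Y^1·Z^0.
  monomial 3·x^1·y^0 ↦ 3·X^1·Y^0·Z^1.
  monomial 3·x^0·y^2 ↦ 3·X^0·Y^2·Z^0.
  monomial 3·x^0·y^1 ↦ 3·X^0·Y^1·Z^1.
Collecting: F(X, Y, Z) = -X**2 + 2*X*Y + 3*X*Z + 3*Y**2 + 3*Y*Z.


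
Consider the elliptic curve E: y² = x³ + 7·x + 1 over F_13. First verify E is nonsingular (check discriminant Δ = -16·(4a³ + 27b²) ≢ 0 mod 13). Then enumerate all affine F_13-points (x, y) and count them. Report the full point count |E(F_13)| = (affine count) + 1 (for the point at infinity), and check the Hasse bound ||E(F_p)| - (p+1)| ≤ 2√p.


Affine points = {(0, 1), (0, 12), (1, 3), (1, 10), (2, 6), (2, 7), (3, 6), (3, 7), (6, 5), (6, 8), (7, 4), (7, 9), (8, 6), (8, 7), (9, 0)}; affine count = 15; |E(F_13)| = 16.

Discriminant check: Δ ∝ 4a³ + 27b² = 4·7³ + 27·1² = 4·343 + 27·1 ≡ 8 (mod 13). Nonzero ⇒ E is nonsingular.
For each x ∈ F_13, compute rhs = x³ + 7·x + 1 mod 13, then count y ∈ F_13 with y² ≡ rhs.
  x = 0: rhs = 1, matching y values: 1, 12 (2 points).
  x = 1: rhs = 9, matching y values: 3, 10 (2 points).
  x = 2: rhs = 10, matching y values: 6, 7 (2 points).
  x = 3: rhs = 10, matching y values: 6, 7 (2 points).
  x = 4: rhs = 2, matching y values: none (0 points).
  x = 5: rhs = 5, matching y values: none (0 points).
  x = 6: rhs = 12, matching y values: 5, 8 (2 points).
  x = 7: rhs = 3, matching y values: 4, 9 (2 points).
  x = 8: rhs = 10, matching y values: 6, 7 (2 points).
  x = 9: rhs = 0, matching y values: 0 (1 points).
  x = 10: rhs = 5, matching y values: none (0 points).
  x = 11: rhs = 5, matching y values: none (0 points).
  x = 12: rhs = 6, matching y values: none (0 points).
Total affine count: 15.
Full point count |E(F_13)| = 15 + 1 = 16.
Hasse bound: |16 − (13+1)| = |2| = 2 ≤ 2√13 ≈ 7.2111 ✓.


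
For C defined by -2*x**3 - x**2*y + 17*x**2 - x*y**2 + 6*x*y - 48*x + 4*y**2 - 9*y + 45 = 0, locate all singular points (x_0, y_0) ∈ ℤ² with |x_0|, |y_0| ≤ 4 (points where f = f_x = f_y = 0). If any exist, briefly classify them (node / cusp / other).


Singular points: {(3, 0)}; classification: node.

Compute partial derivatives:
  f_x = -6*x**2 - 2*x*y + 34*x - y**2 + 6*y - 48.
  f_y = -x**2 - 2*x*y + 6*x + 8*y - 9.
Scan x_0 ∈ {−4, ..., 4}. For each x_0, f_y(x_0, y) is a polynomial in y; find its integer roots y ∈ {−4, ..., 4}, then test f_x and f at those candidates.
  x = -4: f_y(-4, y) = 16*y - 49; no integer root y with |y| ≤ 4.
  x = -3: f_y(-3, y) = 14*y - 36; no integer root y with |y| ≤ 4.
  x = -2: f_y(-2, y) = 12*y - 25; no integer root y with |y| ≤ 4.
  x = -1: f_y(-1, y) = 10*y - 16; no integer root y with |y| ≤ 4.
  x = 0: f_y(0, y) = 8*y - 9; no integer root y with |y| ≤ 4.
  x = 1: f_y(1, y) = 6*y - 4; no integer root y with |y| ≤ 4.
  x = 2: f_y(2, y) = 4*y - 1; no integer root y with |y| ≤ 4.
  x = 3: f_y(3, y) = 2*y; vanishes at y ∈ {0}. (3, 0): f_x = 0, f = 0 — SINGULAR.
  x = 4: f_y(4, y) = -1; no integer root y with |y| ≤ 4.
Only singular point on the grid: (3, 0).
Classify: substitute x = 3 + u, y = 0 + v and expand: f = -2*u**3 - u**2*v - u**2 - u*v**2 + v**2.
No constant or linear terms (consistent with a singular point). Quadratic part: -u**2 + v**2. Cubic part: -2*u**3 - u**2*v - u*v**2.
The quadratic part v**2 - u**2 = (v − u)(v + u) splits into two distinct linear factors, so there are two distinct tangent lines y − 0 = ±(x − 3) — this is a node (ordinary double point).
Classification: node.


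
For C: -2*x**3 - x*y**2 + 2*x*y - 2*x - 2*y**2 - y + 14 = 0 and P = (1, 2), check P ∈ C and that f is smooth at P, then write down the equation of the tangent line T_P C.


Tangent line at P: -8*x - 11*y + 30 = 0.

Step 1: f(1, 2) = 0, so P lies on C.
Step 2: partial derivatives
  f_x(x, y) = -6*x**2 - y**2 + 2*y - 2, f_y(x, y) = -2*x*y + 2*x - 4*y - 1.
  f_x(P) = -8, f_y(P) = -11 (gradient nonzero, so P is smooth).
Step 3: tangent line at P: -8·(x − 1) + -11·(y − 2) = 0.
Expanding: -8*x - 11*y + 30 = 0.


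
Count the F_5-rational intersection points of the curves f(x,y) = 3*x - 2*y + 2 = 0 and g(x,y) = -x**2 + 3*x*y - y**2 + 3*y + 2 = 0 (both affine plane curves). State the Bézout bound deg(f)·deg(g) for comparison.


Common zeros: {(3, 3)}; count = 1; Bézout bound = 2.

deg(f) = 1, deg(g) = 2, so Bézout bound = 2.
Scan x ∈ F_5. For each x, list the y ∈ F_5 with f(x, y) ≡ 0 and those with g(x, y) ≡ 0 (mod 5); the common zeros in that column are the intersection.
  x = 0: f ≡ 0 at y ∈ {1}; g ≡ 0 at y ∈ ∅; common: ∅.
  x = 1: f ≡ 0 at y ∈ {0}; g ≡ 0 at y ∈ {3}; common: ∅.
  x = 2: f ≡ 0 at y ∈ {4}; g ≡ 0 at y ∈ ∅; common: ∅.
  x = 3: f ≡ 0 at y ∈ {3}; g ≡ 0 at y ∈ {3, 4}; common: {3}.
  x = 4: f ≡ 0 at y ∈ {2}; g ≡ 0 at y ∈ {1, 4}; common: ∅.
Collecting: common zeros = {(3, 3)}, so the count is 1.
Comparison with the Bézout bound: 1 ≤ 2 = deg(f)·deg(g), as expected for curves with no common component (the affine F_5-count falls short of the bound because intersections may lie at infinity, over extension fields, or carry multiplicity).


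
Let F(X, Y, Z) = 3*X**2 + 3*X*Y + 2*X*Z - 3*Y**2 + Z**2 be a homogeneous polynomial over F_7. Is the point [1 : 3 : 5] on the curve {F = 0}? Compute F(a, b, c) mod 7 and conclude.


F(1,3,5) ≡ 6 (mod 7); P is NOT on the curve.

Evaluate F(1, 3, 5) term-by-term (mod 7).
  3*X**2 ↦ 3·1·1·1 = 3
  3*X*Y ↦ 3·1·3·1 = 9
  2*X*Z ↦ 2·1·1·5 = 10
  -3*Y**2 ↦ -3·1·9·1 = -27
  Z**2 ↦ 1·1·1·25 = 25
Sum: F(1, 3, 5) = (3) + (9) + (10) + (-27) + (25) = 20.
Reducing mod 7: 20 ≡ 6 (mod 7).
Since F(a, b, c) ≡ 6 ≠ 0 (mod 7), P does NOT lie on the curve.


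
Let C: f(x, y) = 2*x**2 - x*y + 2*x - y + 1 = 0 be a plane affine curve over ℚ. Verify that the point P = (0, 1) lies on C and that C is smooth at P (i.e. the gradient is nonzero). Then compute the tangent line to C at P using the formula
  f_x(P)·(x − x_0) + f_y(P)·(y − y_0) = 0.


Tangent line at P: x - y + 1 = 0.

Step 1: f(0, 1) = 0, so P lies on C.
Step 2: partial derivatives
  f_x(x, y) = 4*x - y + 2, f_y(x, y) = -x - 1.
  f_x(P) = 1, f_y(P) = -1 (gradient nonzero, so P is smooth).
Step 3: tangent line at P: 1·(x − 0) + -1·(y − 1) = 0.
Expanding: x - y + 1 = 0.


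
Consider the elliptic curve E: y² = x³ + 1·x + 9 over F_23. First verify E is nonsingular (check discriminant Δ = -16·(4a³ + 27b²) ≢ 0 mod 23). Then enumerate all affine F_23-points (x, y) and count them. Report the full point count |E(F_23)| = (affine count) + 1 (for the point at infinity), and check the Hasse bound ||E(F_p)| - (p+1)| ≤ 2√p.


Affine points = {(0, 3), (0, 20), (3, 4), (3, 19), (4, 10), (4, 13), (5, 1), (5, 22), (6, 1), (6, 22), (8, 0), (12, 1), (12, 22), (15, 8), (15, 15), (16, 2), (16, 21), (20, 5), (20, 18)}; affine count = 19; |E(F_23)| = 20.

Discriminant check: Δ ∝ 4a³ + 27b² = 4·1³ + 27·9² = 4·1 + 27·81 ≡ 6 (mod 23). Nonzero ⇒ E is nonsingular.
For each x ∈ F_23, compute rhs = x³ + 1·x + 9 mod 23, then count y ∈ F_23 with y² ≡ rhs.
  x = 0: rhs = 9, matching y values: 3, 20 (2 points).
  x = 1: rhs = 11, matching y values: none (0 points).
  x = 2: rhs = 19, matching y values: none (0 points).
  x = 3: rhs = 16, matching y values: 4, 19 (2 points).
  x = 4: rhs = 8, matching y values: 10, 13 (2 points).
  x = 5: rhs = 1, matching y values: 1, 22 (2 points).
  x = 6: rhs = 1, matching y values: 1, 22 (2 points).
  x = 7: rhs = 14, matching y values: none (0 points).
  x = 8: rhs = 0, matching y values: 0 (1 points).
  x = 9: rhs = 11, matching y values: none (0 points).
  x = 10: rhs = 7, matching y values: none (0 points).
  x = 11: rhs = 17, matching y values: none (0 points).
  x = 12: rhs = 1, matching y values: 1, 22 (2 points).
  x = 13: rhs = 11, matching y values: none (0 points).
  x = 14: rhs = 7, matching y values: none (0 points).
  x = 15: rhs = 18, matching y values: 8, 15 (2 points).
  x = 16: rhs = 4, matching y values: 2, 21 (2 points).
  x = 17: rhs = 17, matching y values: none (0 points).
  x = 18: rhs = 17, matching y values: none (0 points).
  x = 19: rhs = 10, matching y values: none (0 points).
  x = 20: rhs = 2, matching y values: 5, 18 (2 points).
  x = 21: rhs = 22, matching y values: none (0 points).
  x = 22: rhs = 7, matching y values: none (0 points).
Total affine count: 19.
Full point count |E(F_23)| = 19 + 1 = 20.
Hasse bound: |20 − (23+1)| = |-4| = 4 ≤ 2√23 ≈ 9.5917 ✓.


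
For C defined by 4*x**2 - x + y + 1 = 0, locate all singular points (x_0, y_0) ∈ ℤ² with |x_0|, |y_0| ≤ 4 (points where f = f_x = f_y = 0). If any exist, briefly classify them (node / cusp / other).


No singular points in the scanned grid; C is smooth there.

Compute partial derivatives:
  f_x = 8*x - 1.
  f_y = 1.
f_y = 1 is a nonzero constant, so f_y never vanishes: no point (x, y) can satisfy f = f_x = f_y = 0. In particular no (x, y) ∈ {−4, ..., 4}² is singular; the curve is smooth.


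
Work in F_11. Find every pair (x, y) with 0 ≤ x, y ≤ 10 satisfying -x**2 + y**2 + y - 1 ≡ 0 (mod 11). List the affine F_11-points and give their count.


Affine F_11-points: {(0, 3), (0, 7), (1, 1), (1, 9), (4, 2), (4, 8), (7, 2), (7, 8), (10, 1), (10, 9)}; count = 10.

For each of the 121 pairs (x, y) ∈ F_11², evaluate f(x, y) mod 11. Record the zeros.
  x = 0: [0↦10, 1↦1, 2↦5, 3↦0, 4↦8, 5↦7, 6↦8, 7↦0, 8↦5, 9↦1, 10↦10]  zeros at y ∈ {3, 7}
  x = 1: [0↦9, 1↦0, 2↦4, 3↦10, 4↦7, 5↦6, 6↦7, 7↦10, 8↦4, 9↦0, 10↦9]  zeros at y ∈ {1, 9}
  x = 2: [0↦6, 1↦8, 2↦1, 3↦7, 4↦4, 5↦3, 6↦4, 7↦7, 8↦1, 9↦8, 10↦6]  zeros at y ∈ ∅
  x = 3: [0↦1, 1↦3, 2↦7, 3↦2, 4↦10, 5↦9, 6↦10, 7↦2, 8↦7, 9↦3, 10↦1]  zeros at y ∈ ∅
  x = 4: [0↦5, 1↦7, 2↦0, 3↦6, 4↦3, 5↦2, 6↦3, 7↦6, 8↦0, 9↦7, 10↦5]  zeros at y ∈ {2, 8}
  x = 5: [0↦7, 1↦9, 2↦2, 3↦8, 4↦5, 5↦4, 6↦5, 7↦8, 8↦2, 9↦9, 10↦7]  zeros at y ∈ ∅
  x = 6: [0↦7, 1↦9, 2↦2, 3↦8, 4↦5, 5↦4, 6↦5, 7↦8, 8↦2, 9↦9, 10↦7]  zeros at y ∈ ∅
  x = 7: [0↦5, 1↦7, 2↦0, 3↦6, 4↦3, 5↦2, 6↦3, 7↦6, 8↦0, 9↦7, 10↦5]  zeros at y ∈ {2, 8}
  x = 8: [0↦1, 1↦3, 2↦7, 3↦2, 4↦10, 5↦9, 6↦10, 7↦2, 8↦7, 9↦3, 10↦1]  zeros at y ∈ ∅
  x = 9: [0↦6, 1↦8, 2↦1, 3↦7, 4↦4, 5↦3, 6↦4, 7↦7, 8↦1, 9↦8, 10↦6]  zeros at y ∈ ∅
  x = 10: [0↦9, 1↦0, 2↦4, 3↦10, 4↦7, 5↦6, 6↦7, 7↦10, 8↦4, 9↦0, 10↦9]  zeros at y ∈ {1, 9}
Collecting zeros: affine points = {(0, 3), (0, 7), (1, 1), (1, 9), (4, 2), (4, 8), (7, 2), (7, 8), (10, 1), (10, 9)}.
Total count |C(F_11)_aff| = 10.


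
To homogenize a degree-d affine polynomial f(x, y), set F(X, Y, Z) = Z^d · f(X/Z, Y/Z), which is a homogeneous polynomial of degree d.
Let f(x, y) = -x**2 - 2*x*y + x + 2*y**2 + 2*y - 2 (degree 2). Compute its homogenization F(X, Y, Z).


F(X, Y, Z) = -X**2 - 2*X*Y + X*Z + 2*Y**2 + 2*Y*Z - 2*Z**2

deg(f) = 2.
Substitute x = X/Z, y = Y/Z into f, then multiply by Z^2.
  monomial -1·x^2·y^0 ↦ -1·X^2·Y^0·Z^0.
  monomial -2·x^1·y^1 ↦ -2·X^1·Y^1·Z^0.
  monomial 1·x^1·y^0 ↦ 1·X^1·Y^0·Z^1.
  monomial 2·x^0·y^2 ↦ 2·X^0·Y^2·Z^0.
  monomial 2·x^0·y^1 ↦ 2·X^0·Y^1·Z^1.
  monomial -2·x^0·y^0 ↦ -2·X^0·Y^0·Z^2.
Collecting: F(X, Y, Z) = -X**2 - 2*X*Y + X*Z + 2*Y**2 + 2*Y*Z - 2*Z**2.


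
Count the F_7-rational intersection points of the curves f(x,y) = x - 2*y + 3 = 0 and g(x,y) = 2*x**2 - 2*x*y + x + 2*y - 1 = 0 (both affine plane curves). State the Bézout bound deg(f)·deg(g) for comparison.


Common zeros: {(4, 0)}; count = 1; Bézout bound = 2.

deg(f) = 1, deg(g) = 2, so Bézout bound = 2.
Scan x ∈ F_7. For each x, list the y ∈ F_7 with f(x, y) ≡ 0 and those with g(x, y) ≡ 0 (mod 7); the common zeros in that column are the intersection.
  x = 0: f ≡ 0 at y ∈ {5}; g ≡ 0 at y ∈ {4}; common: ∅.
  x = 1: f ≡ 0 at y ∈ {2}; g ≡ 0 at y ∈ ∅; common: ∅.
  x = 2: f ≡ 0 at y ∈ {6}; g ≡ 0 at y ∈ {1}; common: ∅.
  x = 3: f ≡ 0 at y ∈ {3}; g ≡ 0 at y ∈ {5}; common: ∅.
  x = 4: f ≡ 0 at y ∈ {0}; g ≡ 0 at y ∈ {0}; common: {0}.
  x = 5: f ≡ 0 at y ∈ {4}; g ≡ 0 at y ∈ {5}; common: ∅.
  x = 6: f ≡ 0 at y ∈ {1}; g ≡ 0 at y ∈ {0}; common: ∅.
Collecting: common zeros = {(4, 0)}, so the count is 1.
Comparison with the Bézout bound: 1 ≤ 2 = deg(f)·deg(g), as expected for curves with no common component (the affine F_7-count falls short of the bound because intersections may lie at infinity, over extension fields, or carry multiplicity).


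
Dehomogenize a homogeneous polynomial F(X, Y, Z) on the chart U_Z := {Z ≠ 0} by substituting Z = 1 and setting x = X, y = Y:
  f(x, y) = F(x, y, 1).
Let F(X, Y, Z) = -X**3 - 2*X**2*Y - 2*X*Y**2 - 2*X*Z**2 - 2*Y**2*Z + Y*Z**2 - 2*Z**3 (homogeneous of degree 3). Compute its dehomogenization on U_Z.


f(x, y) = -x**3 - 2*x**2*y - 2*x*y**2 - 2*x - 2*y**2 + y - 2

On U_Z we set Z = 1. Each monomial c·X^i·Y^j·Z^k in F becomes c·x^i·y^j·1^k = c·x^i·y^j.
Substituting Z = 1: F(X, Y, 1) = -x**3 - 2*x**2*y - 2*x*y**2 - 2*x - 2*y**2 + y - 2.
Note: deg(f) ≤ deg(F) = 3; strict inequality happens when F is divisible by Z (lost terms).


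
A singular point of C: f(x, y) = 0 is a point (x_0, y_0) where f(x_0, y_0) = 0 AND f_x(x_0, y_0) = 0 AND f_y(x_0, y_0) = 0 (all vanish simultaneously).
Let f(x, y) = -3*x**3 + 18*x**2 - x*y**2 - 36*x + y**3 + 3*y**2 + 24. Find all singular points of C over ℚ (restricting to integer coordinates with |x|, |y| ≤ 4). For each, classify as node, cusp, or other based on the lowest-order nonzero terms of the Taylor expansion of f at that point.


Singular points: {(2, 0)}; classification: cusp.

Compute partial derivatives:
  f_x = -9*x**2 + 36*x - y**2 - 36.
  f_y = -2*x*y + 3*y**2 + 6*y.
Scan x_0 ∈ {−4, ..., 4}. For each x_0, f_y(x_0, y) is a polynomial in y; find its integer roots y ∈ {−4, ..., 4}, then test f_x and f at those candidates.
  x = -4: f_y(-4, y) = 3*y**2 + 14*y; vanishes at y ∈ {0}. (-4, 0): f_x = -324 ≠ 0.
  x = -3: f_y(-3, y) = 3*y**2 + 12*y; vanishes at y ∈ {-4, 0}. (-3, -4): f_x = -241 ≠ 0; (-3, 0): f_x = -225 ≠ 0.
  x = -2: f_y(-2, y) = 3*y**2 + 10*y; vanishes at y ∈ {0}. (-2, 0): f_x = -144 ≠ 0.
  x = -1: f_y(-1, y) = 3*y**2 + 8*y; vanishes at y ∈ {0}. (-1, 0): f_x = -81 ≠ 0.
  x = 0: f_y(0, y) = 3*y**2 + 6*y; vanishes at y ∈ {-2, 0}. (0, -2): f_x = -40 ≠ 0; (0, 0): f_x = -36 ≠ 0.
  x = 1: f_y(1, y) = 3*y**2 + 4*y; vanishes at y ∈ {0}. (1, 0): f_x = -9 ≠ 0.
  x = 2: f_y(2, y) = 3*y**2 + 2*y; vanishes at y ∈ {0}. (2, 0): f_x = 0, f = 0 — SINGULAR.
  x = 3: f_y(3, y) = 3*y**2; vanishes at y ∈ {0}. (3, 0): f_x = -9 ≠ 0.
  x = 4: f_y(4, y) = 3*y**2 - 2*y; vanishes at y ∈ {0}. (4, 0): f_x = -36 ≠ 0.
Only singular point on the grid: (2, 0).
Classify: substitute x = 2 + u, y = 0 + v and expand: f = -3*u**3 - u*v**2 + v**3 + v**2.
No constant or linear terms (consistent with a singular point). Quadratic part: v**2. Cubic part: -3*u**3 - u*v**2 + v**3.
The quadratic part v**2 is a perfect square, so there is a single (double) tangent line v = 0, i.e. y = 0. Restricting the cubic part to that line (v = 0) leaves -3*u**3 ≠ 0, so f is not divisible by v and the branch is v² ≈ 3*u**3 to lowest order — this is a cusp.
Classification: cusp.
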